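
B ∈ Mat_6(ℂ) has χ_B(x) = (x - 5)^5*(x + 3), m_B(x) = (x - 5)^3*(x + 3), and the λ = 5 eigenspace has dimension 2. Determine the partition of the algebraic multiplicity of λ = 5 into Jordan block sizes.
Block sizes for λ = 5: [3, 2]

Step 1 — from the characteristic polynomial, algebraic multiplicity of λ = 5 is 5. From dim ker(B − (5)·I) = 2, there are exactly 2 Jordan blocks for λ = 5.
Step 2 — from the minimal polynomial, the factor (x − 5)^3 tells us the largest block for λ = 5 has size 3.
Step 3 — with total size 5, 2 blocks, and largest block 3, the block sizes (in nonincreasing order) are [3, 2].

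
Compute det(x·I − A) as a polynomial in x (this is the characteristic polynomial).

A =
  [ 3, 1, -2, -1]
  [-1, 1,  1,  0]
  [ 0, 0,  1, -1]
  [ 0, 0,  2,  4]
x^4 - 9*x^3 + 30*x^2 - 44*x + 24

Expanding det(x·I − A) (e.g. by cofactor expansion or by noting that A is similar to its Jordan form J, which has the same characteristic polynomial as A) gives
  χ_A(x) = x^4 - 9*x^3 + 30*x^2 - 44*x + 24
which factors as (x - 3)*(x - 2)^3. The eigenvalues (with algebraic multiplicities) are λ = 2 with multiplicity 3, λ = 3 with multiplicity 1.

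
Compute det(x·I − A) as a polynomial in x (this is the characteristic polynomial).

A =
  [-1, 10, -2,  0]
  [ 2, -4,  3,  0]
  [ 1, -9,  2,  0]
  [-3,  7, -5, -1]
x^4 + 4*x^3 + 6*x^2 + 4*x + 1

Expanding det(x·I − A) (e.g. by cofactor expansion or by noting that A is similar to its Jordan form J, which has the same characteristic polynomial as A) gives
  χ_A(x) = x^4 + 4*x^3 + 6*x^2 + 4*x + 1
which factors as (x + 1)^4. The eigenvalues (with algebraic multiplicities) are λ = -1 with multiplicity 4.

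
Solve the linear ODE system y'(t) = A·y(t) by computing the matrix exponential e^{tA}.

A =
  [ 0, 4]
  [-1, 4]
e^{tA} =
  [-2*t*exp(2*t) + exp(2*t), 4*t*exp(2*t)]
  [-t*exp(2*t), 2*t*exp(2*t) + exp(2*t)]

Strategy: write A = P · J · P⁻¹ where J is a Jordan canonical form, so e^{tA} = P · e^{tJ} · P⁻¹, and e^{tJ} can be computed block-by-block.

A has Jordan form
J =
  [2, 1]
  [0, 2]
(up to reordering of blocks).

Per-block formulas:
  For a 2×2 Jordan block J_2(2): exp(t · J_2(2)) = e^(2t)·(I + t·N), where N is the 2×2 nilpotent shift.

After assembling e^{tJ} and conjugating by P, we get:

e^{tA} =
  [-2*t*exp(2*t) + exp(2*t), 4*t*exp(2*t)]
  [-t*exp(2*t), 2*t*exp(2*t) + exp(2*t)]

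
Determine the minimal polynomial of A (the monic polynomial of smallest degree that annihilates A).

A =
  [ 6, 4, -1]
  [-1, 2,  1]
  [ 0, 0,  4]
x^3 - 12*x^2 + 48*x - 64

The characteristic polynomial is χ_A(x) = (x - 4)^3, so the eigenvalues are known. The minimal polynomial is
  m_A(x) = Π_λ (x − λ)^{k_λ}
where k_λ is the size of the *largest* Jordan block for λ (equivalently, the smallest k with (A − λI)^k v = 0 for every generalised eigenvector v of λ).

  λ = 4: largest Jordan block has size 3, contributing (x − 4)^3

So m_A(x) = (x - 4)^3 = x^3 - 12*x^2 + 48*x - 64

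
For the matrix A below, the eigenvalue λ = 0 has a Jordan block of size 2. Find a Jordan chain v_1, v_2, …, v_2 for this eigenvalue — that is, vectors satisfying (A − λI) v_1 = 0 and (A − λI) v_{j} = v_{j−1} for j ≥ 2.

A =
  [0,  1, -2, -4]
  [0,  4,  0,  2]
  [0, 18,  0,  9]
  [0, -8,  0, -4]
A Jordan chain for λ = 0 of length 2:
v_1 = (1, 4, 18, -8)ᵀ
v_2 = (0, 1, 0, 0)ᵀ

Let N = A − (0)·I. We want v_2 with N^2 v_2 = 0 but N^1 v_2 ≠ 0; then v_{j-1} := N · v_j for j = 2, …, 2.

Pick v_2 = (0, 1, 0, 0)ᵀ.
Then v_1 = N · v_2 = (1, 4, 18, -8)ᵀ.

Sanity check: (A − (0)·I) v_1 = (0, 0, 0, 0)ᵀ = 0. ✓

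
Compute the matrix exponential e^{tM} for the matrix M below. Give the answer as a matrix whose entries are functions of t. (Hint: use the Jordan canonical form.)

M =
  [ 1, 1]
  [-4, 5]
e^{tM} =
  [-2*t*exp(3*t) + exp(3*t), t*exp(3*t)]
  [-4*t*exp(3*t), 2*t*exp(3*t) + exp(3*t)]

Strategy: write M = P · J · P⁻¹ where J is a Jordan canonical form, so e^{tM} = P · e^{tJ} · P⁻¹, and e^{tJ} can be computed block-by-block.

M has Jordan form
J =
  [3, 1]
  [0, 3]
(up to reordering of blocks).

Per-block formulas:
  For a 2×2 Jordan block J_2(3): exp(t · J_2(3)) = e^(3t)·(I + t·N), where N is the 2×2 nilpotent shift.

After assembling e^{tJ} and conjugating by P, we get:

e^{tM} =
  [-2*t*exp(3*t) + exp(3*t), t*exp(3*t)]
  [-4*t*exp(3*t), 2*t*exp(3*t) + exp(3*t)]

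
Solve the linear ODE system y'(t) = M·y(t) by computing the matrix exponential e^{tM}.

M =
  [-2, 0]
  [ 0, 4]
e^{tM} =
  [exp(-2*t), 0]
  [0, exp(4*t)]

Strategy: write M = P · J · P⁻¹ where J is a Jordan canonical form, so e^{tM} = P · e^{tJ} · P⁻¹, and e^{tJ} can be computed block-by-block.

M has Jordan form
J =
  [-2, 0]
  [ 0, 4]
(up to reordering of blocks).

Per-block formulas:
  For a 1×1 block at λ = -2: exp(t · [-2]) = [e^(-2t)].
  For a 1×1 block at λ = 4: exp(t · [4]) = [e^(4t)].

After assembling e^{tJ} and conjugating by P, we get:

e^{tM} =
  [exp(-2*t), 0]
  [0, exp(4*t)]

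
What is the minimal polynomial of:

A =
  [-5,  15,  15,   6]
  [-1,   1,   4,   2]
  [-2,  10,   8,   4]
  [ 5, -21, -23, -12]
x^3 + 6*x^2 + 12*x + 8

The characteristic polynomial is χ_A(x) = (x + 2)^4, so the eigenvalues are known. The minimal polynomial is
  m_A(x) = Π_λ (x − λ)^{k_λ}
where k_λ is the size of the *largest* Jordan block for λ (equivalently, the smallest k with (A − λI)^k v = 0 for every generalised eigenvector v of λ).

  λ = -2: largest Jordan block has size 3, contributing (x + 2)^3

So m_A(x) = (x + 2)^3 = x^3 + 6*x^2 + 12*x + 8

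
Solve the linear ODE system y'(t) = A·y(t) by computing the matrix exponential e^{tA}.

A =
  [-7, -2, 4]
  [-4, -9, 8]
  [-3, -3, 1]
e^{tA} =
  [-2*t*exp(-5*t) + exp(-5*t), -2*t*exp(-5*t), 4*t*exp(-5*t)]
  [-4*t*exp(-5*t), -4*t*exp(-5*t) + exp(-5*t), 8*t*exp(-5*t)]
  [-3*t*exp(-5*t), -3*t*exp(-5*t), 6*t*exp(-5*t) + exp(-5*t)]

Strategy: write A = P · J · P⁻¹ where J is a Jordan canonical form, so e^{tA} = P · e^{tJ} · P⁻¹, and e^{tJ} can be computed block-by-block.

A has Jordan form
J =
  [-5,  1,  0]
  [ 0, -5,  0]
  [ 0,  0, -5]
(up to reordering of blocks).

Per-block formulas:
  For a 1×1 block at λ = -5: exp(t · [-5]) = [e^(-5t)].
  For a 2×2 Jordan block J_2(-5): exp(t · J_2(-5)) = e^(-5t)·(I + t·N), where N is the 2×2 nilpotent shift.

After assembling e^{tJ} and conjugating by P, we get:

e^{tA} =
  [-2*t*exp(-5*t) + exp(-5*t), -2*t*exp(-5*t), 4*t*exp(-5*t)]
  [-4*t*exp(-5*t), -4*t*exp(-5*t) + exp(-5*t), 8*t*exp(-5*t)]
  [-3*t*exp(-5*t), -3*t*exp(-5*t), 6*t*exp(-5*t) + exp(-5*t)]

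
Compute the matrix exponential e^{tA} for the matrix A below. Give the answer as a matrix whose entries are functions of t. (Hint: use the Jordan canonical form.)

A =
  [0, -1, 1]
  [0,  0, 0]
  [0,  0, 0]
e^{tA} =
  [1, -t, t]
  [0, 1, 0]
  [0, 0, 1]

Strategy: write A = P · J · P⁻¹ where J is a Jordan canonical form, so e^{tA} = P · e^{tJ} · P⁻¹, and e^{tJ} can be computed block-by-block.

A has Jordan form
J =
  [0, 1, 0]
  [0, 0, 0]
  [0, 0, 0]
(up to reordering of blocks).

Per-block formulas:
  For a 2×2 Jordan block J_2(0): exp(t · J_2(0)) = e^(0t)·(I + t·N), where N is the 2×2 nilpotent shift.
  For a 1×1 block at λ = 0: exp(t · [0]) = [e^(0t)].

After assembling e^{tJ} and conjugating by P, we get:

e^{tA} =
  [1, -t, t]
  [0, 1, 0]
  [0, 0, 1]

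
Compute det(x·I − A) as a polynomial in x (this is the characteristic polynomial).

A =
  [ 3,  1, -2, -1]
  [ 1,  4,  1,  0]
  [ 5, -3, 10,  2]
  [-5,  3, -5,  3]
x^4 - 20*x^3 + 150*x^2 - 500*x + 625

Expanding det(x·I − A) (e.g. by cofactor expansion or by noting that A is similar to its Jordan form J, which has the same characteristic polynomial as A) gives
  χ_A(x) = x^4 - 20*x^3 + 150*x^2 - 500*x + 625
which factors as (x - 5)^4. The eigenvalues (with algebraic multiplicities) are λ = 5 with multiplicity 4.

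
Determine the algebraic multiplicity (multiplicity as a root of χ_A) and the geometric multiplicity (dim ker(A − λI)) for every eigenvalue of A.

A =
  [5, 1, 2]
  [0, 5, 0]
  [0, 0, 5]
λ = 5: alg = 3, geom = 2

Step 1 — factor the characteristic polynomial to read off the algebraic multiplicities:
  χ_A(x) = (x - 5)^3

Step 2 — compute geometric multiplicities via the rank-nullity identity g(λ) = n − rank(A − λI):
  rank(A − (5)·I) = 1, so dim ker(A − (5)·I) = n − 1 = 2

Summary:
  λ = 5: algebraic multiplicity = 3, geometric multiplicity = 2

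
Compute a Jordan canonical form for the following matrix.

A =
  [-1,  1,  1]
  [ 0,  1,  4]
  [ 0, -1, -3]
J_3(-1)

The characteristic polynomial is
  det(x·I − A) = x^3 + 3*x^2 + 3*x + 1 = (x + 1)^3

Eigenvalues and multiplicities (the geometric multiplicity of λ is n − rank(A − λI), which equals the number of Jordan blocks for λ):
  λ = -1: algebraic multiplicity = 3, geometric multiplicity = 1

Determining the block sizes for each eigenvalue:
  λ = -1: one block (gm = 1), so the single block has size am = 3 → block sizes [3]

Assembling the blocks gives a Jordan form
J =
  [-1,  1,  0]
  [ 0, -1,  1]
  [ 0,  0, -1]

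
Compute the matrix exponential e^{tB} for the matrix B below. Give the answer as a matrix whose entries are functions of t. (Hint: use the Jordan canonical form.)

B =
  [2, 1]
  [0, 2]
e^{tB} =
  [exp(2*t), t*exp(2*t)]
  [0, exp(2*t)]

Strategy: write B = P · J · P⁻¹ where J is a Jordan canonical form, so e^{tB} = P · e^{tJ} · P⁻¹, and e^{tJ} can be computed block-by-block.

B has Jordan form
J =
  [2, 1]
  [0, 2]
(up to reordering of blocks).

Per-block formulas:
  For a 2×2 Jordan block J_2(2): exp(t · J_2(2)) = e^(2t)·(I + t·N), where N is the 2×2 nilpotent shift.

After assembling e^{tJ} and conjugating by P, we get:

e^{tB} =
  [exp(2*t), t*exp(2*t)]
  [0, exp(2*t)]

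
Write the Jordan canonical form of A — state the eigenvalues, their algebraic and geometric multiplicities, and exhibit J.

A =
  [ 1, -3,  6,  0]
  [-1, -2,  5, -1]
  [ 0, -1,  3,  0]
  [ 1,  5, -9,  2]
J_3(1) ⊕ J_1(1)

The characteristic polynomial is
  det(x·I − A) = x^4 - 4*x^3 + 6*x^2 - 4*x + 1 = (x - 1)^4

Eigenvalues and multiplicities (the geometric multiplicity of λ is n − rank(A − λI), which equals the number of Jordan blocks for λ):
  λ = 1: algebraic multiplicity = 4, geometric multiplicity = 2

Determining the block sizes for each eigenvalue:
  λ = 1: with am = 4 and gm = 2, the partition is not yet determined (e.g. several partitions of 4 into 2 parts exist). Let N = A − (1)·I. Computing rank(N^1) = 2, rank(N^2) = 1, rank(N^3) = 0; the number of blocks of size ≥ j is rank(N^{j−1}) − rank(N^j), giving [2, 1, 1]. So we have 1 block(s) of size 3, 1 block(s) of size 1 → block sizes [3, 1]

Assembling the blocks gives a Jordan form
J =
  [1, 1, 0, 0]
  [0, 1, 1, 0]
  [0, 0, 1, 0]
  [0, 0, 0, 1]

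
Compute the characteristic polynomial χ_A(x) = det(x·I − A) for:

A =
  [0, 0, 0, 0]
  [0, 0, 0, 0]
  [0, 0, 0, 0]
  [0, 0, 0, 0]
x^4

Expanding det(x·I − A) (e.g. by cofactor expansion or by noting that A is similar to its Jordan form J, which has the same characteristic polynomial as A) gives
  χ_A(x) = x^4
which factors as x^4. The eigenvalues (with algebraic multiplicities) are λ = 0 with multiplicity 4.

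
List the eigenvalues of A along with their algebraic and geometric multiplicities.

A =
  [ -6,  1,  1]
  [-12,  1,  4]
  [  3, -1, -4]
λ = -3: alg = 3, geom = 2

Step 1 — factor the characteristic polynomial to read off the algebraic multiplicities:
  χ_A(x) = (x + 3)^3

Step 2 — compute geometric multiplicities via the rank-nullity identity g(λ) = n − rank(A − λI):
  rank(A − (-3)·I) = 1, so dim ker(A − (-3)·I) = n − 1 = 2

Summary:
  λ = -3: algebraic multiplicity = 3, geometric multiplicity = 2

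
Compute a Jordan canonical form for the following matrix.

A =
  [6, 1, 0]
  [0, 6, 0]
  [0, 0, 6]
J_2(6) ⊕ J_1(6)

The characteristic polynomial is
  det(x·I − A) = x^3 - 18*x^2 + 108*x - 216 = (x - 6)^3

Eigenvalues and multiplicities (the geometric multiplicity of λ is n − rank(A − λI), which equals the number of Jordan blocks for λ):
  λ = 6: algebraic multiplicity = 3, geometric multiplicity = 2

Determining the block sizes for each eigenvalue:
  λ = 6: 2 blocks summing to 3 forces exactly one block of size 2 and the rest size 1 → block sizes [2, 1]

Assembling the blocks gives a Jordan form
J =
  [6, 1, 0]
  [0, 6, 0]
  [0, 0, 6]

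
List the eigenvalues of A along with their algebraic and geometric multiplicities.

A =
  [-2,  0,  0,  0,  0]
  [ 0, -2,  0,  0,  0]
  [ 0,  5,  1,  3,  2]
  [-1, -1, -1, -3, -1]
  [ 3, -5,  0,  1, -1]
λ = -2: alg = 2, geom = 2; λ = -1: alg = 3, geom = 1

Step 1 — factor the characteristic polynomial to read off the algebraic multiplicities:
  χ_A(x) = (x + 1)^3*(x + 2)^2

Step 2 — compute geometric multiplicities via the rank-nullity identity g(λ) = n − rank(A − λI):
  rank(A − (-2)·I) = 3, so dim ker(A − (-2)·I) = n − 3 = 2
  rank(A − (-1)·I) = 4, so dim ker(A − (-1)·I) = n − 4 = 1

Summary:
  λ = -2: algebraic multiplicity = 2, geometric multiplicity = 2
  λ = -1: algebraic multiplicity = 3, geometric multiplicity = 1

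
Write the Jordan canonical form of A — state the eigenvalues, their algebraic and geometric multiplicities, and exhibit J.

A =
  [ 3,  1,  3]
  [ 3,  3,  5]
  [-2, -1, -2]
J_2(1) ⊕ J_1(2)

The characteristic polynomial is
  det(x·I − A) = x^3 - 4*x^2 + 5*x - 2 = (x - 2)*(x - 1)^2

Eigenvalues and multiplicities (the geometric multiplicity of λ is n − rank(A − λI), which equals the number of Jordan blocks for λ):
  λ = 1: algebraic multiplicity = 2, geometric multiplicity = 1
  λ = 2: algebraic multiplicity = 1, geometric multiplicity = 1

Determining the block sizes for each eigenvalue:
  λ = 1: one block (gm = 1), so the single block has size am = 2 → block sizes [2]
  λ = 2: one block (gm = 1), so the single block has size am = 1 → block sizes [1]

Assembling the blocks gives a Jordan form
J =
  [1, 1, 0]
  [0, 1, 0]
  [0, 0, 2]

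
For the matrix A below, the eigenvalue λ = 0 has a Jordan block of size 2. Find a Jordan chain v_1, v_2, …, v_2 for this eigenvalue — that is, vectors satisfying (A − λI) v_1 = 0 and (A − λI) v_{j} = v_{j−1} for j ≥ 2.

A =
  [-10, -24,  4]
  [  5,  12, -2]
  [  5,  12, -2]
A Jordan chain for λ = 0 of length 2:
v_1 = (-10, 5, 5)ᵀ
v_2 = (1, 0, 0)ᵀ

Let N = A − (0)·I. We want v_2 with N^2 v_2 = 0 but N^1 v_2 ≠ 0; then v_{j-1} := N · v_j for j = 2, …, 2.

Pick v_2 = (1, 0, 0)ᵀ.
Then v_1 = N · v_2 = (-10, 5, 5)ᵀ.

Sanity check: (A − (0)·I) v_1 = (0, 0, 0)ᵀ = 0. ✓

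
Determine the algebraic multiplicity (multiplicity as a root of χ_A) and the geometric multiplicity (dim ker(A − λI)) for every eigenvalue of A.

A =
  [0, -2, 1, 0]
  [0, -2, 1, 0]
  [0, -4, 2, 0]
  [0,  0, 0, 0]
λ = 0: alg = 4, geom = 3

Step 1 — factor the characteristic polynomial to read off the algebraic multiplicities:
  χ_A(x) = x^4

Step 2 — compute geometric multiplicities via the rank-nullity identity g(λ) = n − rank(A − λI):
  rank(A − (0)·I) = 1, so dim ker(A − (0)·I) = n − 1 = 3

Summary:
  λ = 0: algebraic multiplicity = 4, geometric multiplicity = 3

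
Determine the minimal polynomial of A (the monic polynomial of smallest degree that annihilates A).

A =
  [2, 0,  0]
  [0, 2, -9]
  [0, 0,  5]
x^2 - 7*x + 10

The characteristic polynomial is χ_A(x) = (x - 5)*(x - 2)^2, so the eigenvalues are known. The minimal polynomial is
  m_A(x) = Π_λ (x − λ)^{k_λ}
where k_λ is the size of the *largest* Jordan block for λ (equivalently, the smallest k with (A − λI)^k v = 0 for every generalised eigenvector v of λ).

  λ = 2: largest Jordan block has size 1, contributing (x − 2)
  λ = 5: largest Jordan block has size 1, contributing (x − 5)

So m_A(x) = (x - 5)*(x - 2) = x^2 - 7*x + 10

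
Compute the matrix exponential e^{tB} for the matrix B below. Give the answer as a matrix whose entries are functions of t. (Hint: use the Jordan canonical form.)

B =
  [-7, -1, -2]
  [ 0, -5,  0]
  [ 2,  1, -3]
e^{tB} =
  [-2*t*exp(-5*t) + exp(-5*t), -t*exp(-5*t), -2*t*exp(-5*t)]
  [0, exp(-5*t), 0]
  [2*t*exp(-5*t), t*exp(-5*t), 2*t*exp(-5*t) + exp(-5*t)]

Strategy: write B = P · J · P⁻¹ where J is a Jordan canonical form, so e^{tB} = P · e^{tJ} · P⁻¹, and e^{tJ} can be computed block-by-block.

B has Jordan form
J =
  [-5,  1,  0]
  [ 0, -5,  0]
  [ 0,  0, -5]
(up to reordering of blocks).

Per-block formulas:
  For a 2×2 Jordan block J_2(-5): exp(t · J_2(-5)) = e^(-5t)·(I + t·N), where N is the 2×2 nilpotent shift.
  For a 1×1 block at λ = -5: exp(t · [-5]) = [e^(-5t)].

After assembling e^{tJ} and conjugating by P, we get:

e^{tB} =
  [-2*t*exp(-5*t) + exp(-5*t), -t*exp(-5*t), -2*t*exp(-5*t)]
  [0, exp(-5*t), 0]
  [2*t*exp(-5*t), t*exp(-5*t), 2*t*exp(-5*t) + exp(-5*t)]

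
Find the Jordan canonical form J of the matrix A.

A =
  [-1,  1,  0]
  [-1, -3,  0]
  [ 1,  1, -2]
J_2(-2) ⊕ J_1(-2)

The characteristic polynomial is
  det(x·I − A) = x^3 + 6*x^2 + 12*x + 8 = (x + 2)^3

Eigenvalues and multiplicities (the geometric multiplicity of λ is n − rank(A − λI), which equals the number of Jordan blocks for λ):
  λ = -2: algebraic multiplicity = 3, geometric multiplicity = 2

Determining the block sizes for each eigenvalue:
  λ = -2: 2 blocks summing to 3 forces exactly one block of size 2 and the rest size 1 → block sizes [2, 1]

Assembling the blocks gives a Jordan form
J =
  [-2,  1,  0]
  [ 0, -2,  0]
  [ 0,  0, -2]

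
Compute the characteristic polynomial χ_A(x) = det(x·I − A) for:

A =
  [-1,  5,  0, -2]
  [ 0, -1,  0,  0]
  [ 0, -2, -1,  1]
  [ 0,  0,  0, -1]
x^4 + 4*x^3 + 6*x^2 + 4*x + 1

Expanding det(x·I − A) (e.g. by cofactor expansion or by noting that A is similar to its Jordan form J, which has the same characteristic polynomial as A) gives
  χ_A(x) = x^4 + 4*x^3 + 6*x^2 + 4*x + 1
which factors as (x + 1)^4. The eigenvalues (with algebraic multiplicities) are λ = -1 with multiplicity 4.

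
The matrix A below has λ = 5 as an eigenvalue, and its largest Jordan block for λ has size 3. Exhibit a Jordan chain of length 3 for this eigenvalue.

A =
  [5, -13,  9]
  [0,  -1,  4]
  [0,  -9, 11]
A Jordan chain for λ = 5 of length 3:
v_1 = (-3, 0, 0)ᵀ
v_2 = (-13, -6, -9)ᵀ
v_3 = (0, 1, 0)ᵀ

Let N = A − (5)·I. We want v_3 with N^3 v_3 = 0 but N^2 v_3 ≠ 0; then v_{j-1} := N · v_j for j = 3, …, 2.

Pick v_3 = (0, 1, 0)ᵀ.
Then v_2 = N · v_3 = (-13, -6, -9)ᵀ.
Then v_1 = N · v_2 = (-3, 0, 0)ᵀ.

Sanity check: (A − (5)·I) v_1 = (0, 0, 0)ᵀ = 0. ✓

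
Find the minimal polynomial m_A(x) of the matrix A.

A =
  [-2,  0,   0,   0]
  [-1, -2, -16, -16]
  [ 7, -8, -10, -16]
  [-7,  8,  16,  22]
x^3 - 2*x^2 - 20*x - 24

The characteristic polynomial is χ_A(x) = (x - 6)^2*(x + 2)^2, so the eigenvalues are known. The minimal polynomial is
  m_A(x) = Π_λ (x − λ)^{k_λ}
where k_λ is the size of the *largest* Jordan block for λ (equivalently, the smallest k with (A − λI)^k v = 0 for every generalised eigenvector v of λ).

  λ = -2: largest Jordan block has size 2, contributing (x + 2)^2
  λ = 6: largest Jordan block has size 1, contributing (x − 6)

So m_A(x) = (x - 6)*(x + 2)^2 = x^3 - 2*x^2 - 20*x - 24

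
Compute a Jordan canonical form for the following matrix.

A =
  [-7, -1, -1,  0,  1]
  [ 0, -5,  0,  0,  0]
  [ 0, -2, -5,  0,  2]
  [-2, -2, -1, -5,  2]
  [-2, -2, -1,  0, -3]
J_3(-5) ⊕ J_1(-5) ⊕ J_1(-5)

The characteristic polynomial is
  det(x·I − A) = x^5 + 25*x^4 + 250*x^3 + 1250*x^2 + 3125*x + 3125 = (x + 5)^5

Eigenvalues and multiplicities (the geometric multiplicity of λ is n − rank(A − λI), which equals the number of Jordan blocks for λ):
  λ = -5: algebraic multiplicity = 5, geometric multiplicity = 3

Determining the block sizes for each eigenvalue:
  λ = -5: with am = 5 and gm = 3, the partition is not yet determined (e.g. several partitions of 5 into 3 parts exist). Let N = A − (-5)·I. Computing rank(N^1) = 2, rank(N^2) = 1, rank(N^3) = 0; the number of blocks of size ≥ j is rank(N^{j−1}) − rank(N^j), giving [3, 1, 1]. So we have 1 block(s) of size 3, 2 block(s) of size 1 → block sizes [3, 1, 1]

Assembling the blocks gives a Jordan form
J =
  [-5,  1,  0,  0,  0]
  [ 0, -5,  1,  0,  0]
  [ 0,  0, -5,  0,  0]
  [ 0,  0,  0, -5,  0]
  [ 0,  0,  0,  0, -5]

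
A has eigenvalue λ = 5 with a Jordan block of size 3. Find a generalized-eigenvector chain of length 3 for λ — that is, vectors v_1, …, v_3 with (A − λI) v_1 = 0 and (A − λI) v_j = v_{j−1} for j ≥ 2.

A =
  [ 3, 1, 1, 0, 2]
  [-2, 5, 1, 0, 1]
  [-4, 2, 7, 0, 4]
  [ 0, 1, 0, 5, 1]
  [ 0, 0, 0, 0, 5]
A Jordan chain for λ = 5 of length 3:
v_1 = (-2, 0, -4, -2, 0)ᵀ
v_2 = (-2, -2, -4, 0, 0)ᵀ
v_3 = (1, 0, 0, 0, 0)ᵀ

Let N = A − (5)·I. We want v_3 with N^3 v_3 = 0 but N^2 v_3 ≠ 0; then v_{j-1} := N · v_j for j = 3, …, 2.

Pick v_3 = (1, 0, 0, 0, 0)ᵀ.
Then v_2 = N · v_3 = (-2, -2, -4, 0, 0)ᵀ.
Then v_1 = N · v_2 = (-2, 0, -4, -2, 0)ᵀ.

Sanity check: (A − (5)·I) v_1 = (0, 0, 0, 0, 0)ᵀ = 0. ✓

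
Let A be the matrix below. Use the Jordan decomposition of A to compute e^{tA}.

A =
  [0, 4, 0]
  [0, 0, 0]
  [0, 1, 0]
e^{tA} =
  [1, 4*t, 0]
  [0, 1, 0]
  [0, t, 1]

Strategy: write A = P · J · P⁻¹ where J is a Jordan canonical form, so e^{tA} = P · e^{tJ} · P⁻¹, and e^{tJ} can be computed block-by-block.

A has Jordan form
J =
  [0, 1, 0]
  [0, 0, 0]
  [0, 0, 0]
(up to reordering of blocks).

Per-block formulas:
  For a 2×2 Jordan block J_2(0): exp(t · J_2(0)) = e^(0t)·(I + t·N), where N is the 2×2 nilpotent shift.
  For a 1×1 block at λ = 0: exp(t · [0]) = [e^(0t)].

After assembling e^{tJ} and conjugating by P, we get:

e^{tA} =
  [1, 4*t, 0]
  [0, 1, 0]
  [0, t, 1]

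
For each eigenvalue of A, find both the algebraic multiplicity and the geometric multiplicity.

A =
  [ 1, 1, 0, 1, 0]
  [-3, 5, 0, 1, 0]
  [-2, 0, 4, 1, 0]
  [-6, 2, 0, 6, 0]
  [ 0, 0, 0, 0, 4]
λ = 4: alg = 5, geom = 3

Step 1 — factor the characteristic polynomial to read off the algebraic multiplicities:
  χ_A(x) = (x - 4)^5

Step 2 — compute geometric multiplicities via the rank-nullity identity g(λ) = n − rank(A − λI):
  rank(A − (4)·I) = 2, so dim ker(A − (4)·I) = n − 2 = 3

Summary:
  λ = 4: algebraic multiplicity = 5, geometric multiplicity = 3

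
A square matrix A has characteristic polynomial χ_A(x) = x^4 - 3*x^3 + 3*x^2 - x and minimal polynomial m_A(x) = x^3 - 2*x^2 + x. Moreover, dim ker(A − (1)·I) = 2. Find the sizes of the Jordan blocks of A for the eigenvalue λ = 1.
Block sizes for λ = 1: [2, 1]

Step 1 — from the characteristic polynomial, algebraic multiplicity of λ = 1 is 3. From dim ker(A − (1)·I) = 2, there are exactly 2 Jordan blocks for λ = 1.
Step 2 — from the minimal polynomial, the factor (x − 1)^2 tells us the largest block for λ = 1 has size 2.
Step 3 — with total size 3, 2 blocks, and largest block 2, the block sizes (in nonincreasing order) are [2, 1].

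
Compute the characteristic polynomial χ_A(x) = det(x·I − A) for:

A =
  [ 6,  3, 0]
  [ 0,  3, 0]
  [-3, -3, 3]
x^3 - 12*x^2 + 45*x - 54

Expanding det(x·I − A) (e.g. by cofactor expansion or by noting that A is similar to its Jordan form J, which has the same characteristic polynomial as A) gives
  χ_A(x) = x^3 - 12*x^2 + 45*x - 54
which factors as (x - 6)*(x - 3)^2. The eigenvalues (with algebraic multiplicities) are λ = 3 with multiplicity 2, λ = 6 with multiplicity 1.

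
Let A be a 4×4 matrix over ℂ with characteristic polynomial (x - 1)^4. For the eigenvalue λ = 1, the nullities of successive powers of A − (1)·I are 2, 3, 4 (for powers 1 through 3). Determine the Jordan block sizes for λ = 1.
Block sizes for λ = 1: [3, 1]

From the dimensions of kernels of powers, the number of Jordan blocks of size at least j is d_j − d_{j−1} where d_j = dim ker(N^j) (with d_0 = 0). Computing the differences gives [2, 1, 1].
The number of blocks of size exactly k is (#blocks of size ≥ k) − (#blocks of size ≥ k + 1), so the partition is: 1 block(s) of size 1, 1 block(s) of size 3.
In nonincreasing order the block sizes are [3, 1].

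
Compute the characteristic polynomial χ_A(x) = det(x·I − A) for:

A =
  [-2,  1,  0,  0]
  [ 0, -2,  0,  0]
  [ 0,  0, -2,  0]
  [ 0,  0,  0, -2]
x^4 + 8*x^3 + 24*x^2 + 32*x + 16

Expanding det(x·I − A) (e.g. by cofactor expansion or by noting that A is similar to its Jordan form J, which has the same characteristic polynomial as A) gives
  χ_A(x) = x^4 + 8*x^3 + 24*x^2 + 32*x + 16
which factors as (x + 2)^4. The eigenvalues (with algebraic multiplicities) are λ = -2 with multiplicity 4.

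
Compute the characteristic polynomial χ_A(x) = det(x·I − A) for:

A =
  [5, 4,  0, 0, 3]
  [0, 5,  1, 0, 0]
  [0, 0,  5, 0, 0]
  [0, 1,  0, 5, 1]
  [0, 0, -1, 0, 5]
x^5 - 25*x^4 + 250*x^3 - 1250*x^2 + 3125*x - 3125

Expanding det(x·I − A) (e.g. by cofactor expansion or by noting that A is similar to its Jordan form J, which has the same characteristic polynomial as A) gives
  χ_A(x) = x^5 - 25*x^4 + 250*x^3 - 1250*x^2 + 3125*x - 3125
which factors as (x - 5)^5. The eigenvalues (with algebraic multiplicities) are λ = 5 with multiplicity 5.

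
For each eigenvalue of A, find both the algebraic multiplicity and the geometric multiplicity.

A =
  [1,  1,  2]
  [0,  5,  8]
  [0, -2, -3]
λ = 1: alg = 3, geom = 2

Step 1 — factor the characteristic polynomial to read off the algebraic multiplicities:
  χ_A(x) = (x - 1)^3

Step 2 — compute geometric multiplicities via the rank-nullity identity g(λ) = n − rank(A − λI):
  rank(A − (1)·I) = 1, so dim ker(A − (1)·I) = n − 1 = 2

Summary:
  λ = 1: algebraic multiplicity = 3, geometric multiplicity = 2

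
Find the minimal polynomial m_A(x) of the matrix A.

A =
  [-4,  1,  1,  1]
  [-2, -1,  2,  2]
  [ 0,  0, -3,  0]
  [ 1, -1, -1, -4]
x^2 + 6*x + 9

The characteristic polynomial is χ_A(x) = (x + 3)^4, so the eigenvalues are known. The minimal polynomial is
  m_A(x) = Π_λ (x − λ)^{k_λ}
where k_λ is the size of the *largest* Jordan block for λ (equivalently, the smallest k with (A − λI)^k v = 0 for every generalised eigenvector v of λ).

  λ = -3: largest Jordan block has size 2, contributing (x + 3)^2

So m_A(x) = (x + 3)^2 = x^2 + 6*x + 9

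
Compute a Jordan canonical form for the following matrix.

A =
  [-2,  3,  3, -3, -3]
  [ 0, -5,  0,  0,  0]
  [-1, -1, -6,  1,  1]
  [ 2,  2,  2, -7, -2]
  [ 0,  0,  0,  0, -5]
J_2(-5) ⊕ J_1(-5) ⊕ J_1(-5) ⊕ J_1(-5)

The characteristic polynomial is
  det(x·I − A) = x^5 + 25*x^4 + 250*x^3 + 1250*x^2 + 3125*x + 3125 = (x + 5)^5

Eigenvalues and multiplicities (the geometric multiplicity of λ is n − rank(A − λI), which equals the number of Jordan blocks for λ):
  λ = -5: algebraic multiplicity = 5, geometric multiplicity = 4

Determining the block sizes for each eigenvalue:
  λ = -5: 4 blocks summing to 5 forces exactly one block of size 2 and the rest size 1 → block sizes [2, 1, 1, 1]

Assembling the blocks gives a Jordan form
J =
  [-5,  1,  0,  0,  0]
  [ 0, -5,  0,  0,  0]
  [ 0,  0, -5,  0,  0]
  [ 0,  0,  0, -5,  0]
  [ 0,  0,  0,  0, -5]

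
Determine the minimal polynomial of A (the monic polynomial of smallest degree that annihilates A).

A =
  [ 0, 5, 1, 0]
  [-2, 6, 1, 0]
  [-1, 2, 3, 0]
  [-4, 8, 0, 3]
x^3 - 9*x^2 + 27*x - 27

The characteristic polynomial is χ_A(x) = (x - 3)^4, so the eigenvalues are known. The minimal polynomial is
  m_A(x) = Π_λ (x − λ)^{k_λ}
where k_λ is the size of the *largest* Jordan block for λ (equivalently, the smallest k with (A − λI)^k v = 0 for every generalised eigenvector v of λ).

  λ = 3: largest Jordan block has size 3, contributing (x − 3)^3

So m_A(x) = (x - 3)^3 = x^3 - 9*x^2 + 27*x - 27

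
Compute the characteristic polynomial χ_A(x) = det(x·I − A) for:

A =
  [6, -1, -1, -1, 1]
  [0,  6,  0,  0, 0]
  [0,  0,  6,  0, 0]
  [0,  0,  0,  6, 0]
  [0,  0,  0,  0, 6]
x^5 - 30*x^4 + 360*x^3 - 2160*x^2 + 6480*x - 7776

Expanding det(x·I − A) (e.g. by cofactor expansion or by noting that A is similar to its Jordan form J, which has the same characteristic polynomial as A) gives
  χ_A(x) = x^5 - 30*x^4 + 360*x^3 - 2160*x^2 + 6480*x - 7776
which factors as (x - 6)^5. The eigenvalues (with algebraic multiplicities) are λ = 6 with multiplicity 5.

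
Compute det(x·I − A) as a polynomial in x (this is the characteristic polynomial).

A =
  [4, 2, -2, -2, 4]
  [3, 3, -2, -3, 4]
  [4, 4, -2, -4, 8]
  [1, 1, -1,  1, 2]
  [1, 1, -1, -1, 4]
x^5 - 10*x^4 + 40*x^3 - 80*x^2 + 80*x - 32

Expanding det(x·I − A) (e.g. by cofactor expansion or by noting that A is similar to its Jordan form J, which has the same characteristic polynomial as A) gives
  χ_A(x) = x^5 - 10*x^4 + 40*x^3 - 80*x^2 + 80*x - 32
which factors as (x - 2)^5. The eigenvalues (with algebraic multiplicities) are λ = 2 with multiplicity 5.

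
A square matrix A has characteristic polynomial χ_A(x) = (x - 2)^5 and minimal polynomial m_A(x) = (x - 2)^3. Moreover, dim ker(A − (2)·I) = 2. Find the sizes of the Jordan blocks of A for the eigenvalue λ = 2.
Block sizes for λ = 2: [3, 2]

Step 1 — from the characteristic polynomial, algebraic multiplicity of λ = 2 is 5. From dim ker(A − (2)·I) = 2, there are exactly 2 Jordan blocks for λ = 2.
Step 2 — from the minimal polynomial, the factor (x − 2)^3 tells us the largest block for λ = 2 has size 3.
Step 3 — with total size 5, 2 blocks, and largest block 3, the block sizes (in nonincreasing order) are [3, 2].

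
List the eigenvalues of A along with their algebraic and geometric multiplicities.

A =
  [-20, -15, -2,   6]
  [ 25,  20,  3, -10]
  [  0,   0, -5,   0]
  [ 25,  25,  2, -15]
λ = -5: alg = 4, geom = 2

Step 1 — factor the characteristic polynomial to read off the algebraic multiplicities:
  χ_A(x) = (x + 5)^4

Step 2 — compute geometric multiplicities via the rank-nullity identity g(λ) = n − rank(A − λI):
  rank(A − (-5)·I) = 2, so dim ker(A − (-5)·I) = n − 2 = 2

Summary:
  λ = -5: algebraic multiplicity = 4, geometric multiplicity = 2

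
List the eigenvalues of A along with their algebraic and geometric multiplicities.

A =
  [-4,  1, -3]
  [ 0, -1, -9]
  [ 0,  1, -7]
λ = -4: alg = 3, geom = 2

Step 1 — factor the characteristic polynomial to read off the algebraic multiplicities:
  χ_A(x) = (x + 4)^3

Step 2 — compute geometric multiplicities via the rank-nullity identity g(λ) = n − rank(A − λI):
  rank(A − (-4)·I) = 1, so dim ker(A − (-4)·I) = n − 1 = 2

Summary:
  λ = -4: algebraic multiplicity = 3, geometric multiplicity = 2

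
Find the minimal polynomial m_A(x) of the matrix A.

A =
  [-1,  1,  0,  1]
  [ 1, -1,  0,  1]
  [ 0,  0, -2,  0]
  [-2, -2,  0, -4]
x^2 + 4*x + 4

The characteristic polynomial is χ_A(x) = (x + 2)^4, so the eigenvalues are known. The minimal polynomial is
  m_A(x) = Π_λ (x − λ)^{k_λ}
where k_λ is the size of the *largest* Jordan block for λ (equivalently, the smallest k with (A − λI)^k v = 0 for every generalised eigenvector v of λ).

  λ = -2: largest Jordan block has size 2, contributing (x + 2)^2

So m_A(x) = (x + 2)^2 = x^2 + 4*x + 4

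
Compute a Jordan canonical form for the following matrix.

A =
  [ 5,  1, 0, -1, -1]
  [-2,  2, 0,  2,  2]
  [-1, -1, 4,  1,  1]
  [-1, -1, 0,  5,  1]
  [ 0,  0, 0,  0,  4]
J_2(4) ⊕ J_1(4) ⊕ J_1(4) ⊕ J_1(4)

The characteristic polynomial is
  det(x·I − A) = x^5 - 20*x^4 + 160*x^3 - 640*x^2 + 1280*x - 1024 = (x - 4)^5

Eigenvalues and multiplicities (the geometric multiplicity of λ is n − rank(A − λI), which equals the number of Jordan blocks for λ):
  λ = 4: algebraic multiplicity = 5, geometric multiplicity = 4

Determining the block sizes for each eigenvalue:
  λ = 4: 4 blocks summing to 5 forces exactly one block of size 2 and the rest size 1 → block sizes [2, 1, 1, 1]

Assembling the blocks gives a Jordan form
J =
  [4, 1, 0, 0, 0]
  [0, 4, 0, 0, 0]
  [0, 0, 4, 0, 0]
  [0, 0, 0, 4, 0]
  [0, 0, 0, 0, 4]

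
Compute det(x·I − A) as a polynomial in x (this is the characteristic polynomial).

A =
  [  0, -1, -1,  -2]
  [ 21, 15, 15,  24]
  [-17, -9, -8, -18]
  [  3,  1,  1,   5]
x^4 - 12*x^3 + 54*x^2 - 108*x + 81

Expanding det(x·I − A) (e.g. by cofactor expansion or by noting that A is similar to its Jordan form J, which has the same characteristic polynomial as A) gives
  χ_A(x) = x^4 - 12*x^3 + 54*x^2 - 108*x + 81
which factors as (x - 3)^4. The eigenvalues (with algebraic multiplicities) are λ = 3 with multiplicity 4.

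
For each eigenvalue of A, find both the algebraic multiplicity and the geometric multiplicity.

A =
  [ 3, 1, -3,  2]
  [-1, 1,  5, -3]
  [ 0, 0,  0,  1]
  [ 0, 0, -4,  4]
λ = 2: alg = 4, geom = 2

Step 1 — factor the characteristic polynomial to read off the algebraic multiplicities:
  χ_A(x) = (x - 2)^4

Step 2 — compute geometric multiplicities via the rank-nullity identity g(λ) = n − rank(A − λI):
  rank(A − (2)·I) = 2, so dim ker(A − (2)·I) = n − 2 = 2

Summary:
  λ = 2: algebraic multiplicity = 4, geometric multiplicity = 2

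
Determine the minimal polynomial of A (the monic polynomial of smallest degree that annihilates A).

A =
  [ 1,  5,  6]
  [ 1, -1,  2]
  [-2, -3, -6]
x^3 + 6*x^2 + 12*x + 8

The characteristic polynomial is χ_A(x) = (x + 2)^3, so the eigenvalues are known. The minimal polynomial is
  m_A(x) = Π_λ (x − λ)^{k_λ}
where k_λ is the size of the *largest* Jordan block for λ (equivalently, the smallest k with (A − λI)^k v = 0 for every generalised eigenvector v of λ).

  λ = -2: largest Jordan block has size 3, contributing (x + 2)^3

So m_A(x) = (x + 2)^3 = x^3 + 6*x^2 + 12*x + 8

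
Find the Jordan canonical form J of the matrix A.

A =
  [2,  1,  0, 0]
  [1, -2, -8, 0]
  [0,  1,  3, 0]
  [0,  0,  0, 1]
J_3(1) ⊕ J_1(1)

The characteristic polynomial is
  det(x·I − A) = x^4 - 4*x^3 + 6*x^2 - 4*x + 1 = (x - 1)^4

Eigenvalues and multiplicities (the geometric multiplicity of λ is n − rank(A − λI), which equals the number of Jordan blocks for λ):
  λ = 1: algebraic multiplicity = 4, geometric multiplicity = 2

Determining the block sizes for each eigenvalue:
  λ = 1: with am = 4 and gm = 2, the partition is not yet determined (e.g. several partitions of 4 into 2 parts exist). Let N = A − (1)·I. Computing rank(N^1) = 2, rank(N^2) = 1, rank(N^3) = 0; the number of blocks of size ≥ j is rank(N^{j−1}) − rank(N^j), giving [2, 1, 1]. So we have 1 block(s) of size 3, 1 block(s) of size 1 → block sizes [3, 1]

Assembling the blocks gives a Jordan form
J =
  [1, 1, 0, 0]
  [0, 1, 1, 0]
  [0, 0, 1, 0]
  [0, 0, 0, 1]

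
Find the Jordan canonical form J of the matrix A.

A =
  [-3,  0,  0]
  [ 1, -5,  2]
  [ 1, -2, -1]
J_2(-3) ⊕ J_1(-3)

The characteristic polynomial is
  det(x·I − A) = x^3 + 9*x^2 + 27*x + 27 = (x + 3)^3

Eigenvalues and multiplicities (the geometric multiplicity of λ is n − rank(A − λI), which equals the number of Jordan blocks for λ):
  λ = -3: algebraic multiplicity = 3, geometric multiplicity = 2

Determining the block sizes for each eigenvalue:
  λ = -3: 2 blocks summing to 3 forces exactly one block of size 2 and the rest size 1 → block sizes [2, 1]

Assembling the blocks gives a Jordan form
J =
  [-3,  1,  0]
  [ 0, -3,  0]
  [ 0,  0, -3]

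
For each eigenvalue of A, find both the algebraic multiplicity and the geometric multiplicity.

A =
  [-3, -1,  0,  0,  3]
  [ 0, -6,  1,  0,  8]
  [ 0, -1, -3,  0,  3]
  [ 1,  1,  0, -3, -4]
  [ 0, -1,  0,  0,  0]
λ = -3: alg = 5, geom = 2

Step 1 — factor the characteristic polynomial to read off the algebraic multiplicities:
  χ_A(x) = (x + 3)^5

Step 2 — compute geometric multiplicities via the rank-nullity identity g(λ) = n − rank(A − λI):
  rank(A − (-3)·I) = 3, so dim ker(A − (-3)·I) = n − 3 = 2

Summary:
  λ = -3: algebraic multiplicity = 5, geometric multiplicity = 2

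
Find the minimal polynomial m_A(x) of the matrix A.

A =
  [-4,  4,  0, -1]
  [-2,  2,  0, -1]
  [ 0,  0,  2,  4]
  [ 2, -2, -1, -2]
x^4 + 2*x^3

The characteristic polynomial is χ_A(x) = x^3*(x + 2), so the eigenvalues are known. The minimal polynomial is
  m_A(x) = Π_λ (x − λ)^{k_λ}
where k_λ is the size of the *largest* Jordan block for λ (equivalently, the smallest k with (A − λI)^k v = 0 for every generalised eigenvector v of λ).

  λ = -2: largest Jordan block has size 1, contributing (x + 2)
  λ = 0: largest Jordan block has size 3, contributing (x − 0)^3

So m_A(x) = x^3*(x + 2) = x^4 + 2*x^3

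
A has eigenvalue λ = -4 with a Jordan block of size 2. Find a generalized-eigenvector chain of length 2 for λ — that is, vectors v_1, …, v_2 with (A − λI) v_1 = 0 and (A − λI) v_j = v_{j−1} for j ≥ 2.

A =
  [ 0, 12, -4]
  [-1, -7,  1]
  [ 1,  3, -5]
A Jordan chain for λ = -4 of length 2:
v_1 = (4, -1, 1)ᵀ
v_2 = (1, 0, 0)ᵀ

Let N = A − (-4)·I. We want v_2 with N^2 v_2 = 0 but N^1 v_2 ≠ 0; then v_{j-1} := N · v_j for j = 2, …, 2.

Pick v_2 = (1, 0, 0)ᵀ.
Then v_1 = N · v_2 = (4, -1, 1)ᵀ.

Sanity check: (A − (-4)·I) v_1 = (0, 0, 0)ᵀ = 0. ✓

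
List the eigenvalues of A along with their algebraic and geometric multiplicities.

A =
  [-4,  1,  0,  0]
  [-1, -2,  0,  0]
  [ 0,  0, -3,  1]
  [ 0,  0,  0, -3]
λ = -3: alg = 4, geom = 2

Step 1 — factor the characteristic polynomial to read off the algebraic multiplicities:
  χ_A(x) = (x + 3)^4

Step 2 — compute geometric multiplicities via the rank-nullity identity g(λ) = n − rank(A − λI):
  rank(A − (-3)·I) = 2, so dim ker(A − (-3)·I) = n − 2 = 2

Summary:
  λ = -3: algebraic multiplicity = 4, geometric multiplicity = 2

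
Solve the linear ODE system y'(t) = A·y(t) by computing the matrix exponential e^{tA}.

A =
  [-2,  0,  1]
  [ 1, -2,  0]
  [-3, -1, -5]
e^{tA} =
  [-t^2*exp(-3*t) + t*exp(-3*t) + exp(-3*t), -t^2*exp(-3*t)/2, -t^2*exp(-3*t)/2 + t*exp(-3*t)]
  [t^2*exp(-3*t) + t*exp(-3*t), t^2*exp(-3*t)/2 + t*exp(-3*t) + exp(-3*t), t^2*exp(-3*t)/2]
  [t^2*exp(-3*t) - 3*t*exp(-3*t), t^2*exp(-3*t)/2 - t*exp(-3*t), t^2*exp(-3*t)/2 - 2*t*exp(-3*t) + exp(-3*t)]

Strategy: write A = P · J · P⁻¹ where J is a Jordan canonical form, so e^{tA} = P · e^{tJ} · P⁻¹, and e^{tJ} can be computed block-by-block.

A has Jordan form
J =
  [-3,  1,  0]
  [ 0, -3,  1]
  [ 0,  0, -3]
(up to reordering of blocks).

Per-block formulas:
  For a 3×3 Jordan block J_3(-3): exp(t · J_3(-3)) = e^(-3t)·(I + t·N + (t^2/2)·N^2), where N is the 3×3 nilpotent shift.

After assembling e^{tJ} and conjugating by P, we get:

e^{tA} =
  [-t^2*exp(-3*t) + t*exp(-3*t) + exp(-3*t), -t^2*exp(-3*t)/2, -t^2*exp(-3*t)/2 + t*exp(-3*t)]
  [t^2*exp(-3*t) + t*exp(-3*t), t^2*exp(-3*t)/2 + t*exp(-3*t) + exp(-3*t), t^2*exp(-3*t)/2]
  [t^2*exp(-3*t) - 3*t*exp(-3*t), t^2*exp(-3*t)/2 - t*exp(-3*t), t^2*exp(-3*t)/2 - 2*t*exp(-3*t) + exp(-3*t)]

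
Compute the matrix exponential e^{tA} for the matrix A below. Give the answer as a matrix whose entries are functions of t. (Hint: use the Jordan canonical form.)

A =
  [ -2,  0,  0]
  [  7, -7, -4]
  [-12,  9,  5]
e^{tA} =
  [exp(-2*t), 0, 0]
  [6*t*exp(-t) + exp(-t) - exp(-2*t), -6*t*exp(-t) + exp(-t), -4*t*exp(-t)]
  [-9*t*exp(-t) - 3*exp(-t) + 3*exp(-2*t), 9*t*exp(-t), 6*t*exp(-t) + exp(-t)]

Strategy: write A = P · J · P⁻¹ where J is a Jordan canonical form, so e^{tA} = P · e^{tJ} · P⁻¹, and e^{tJ} can be computed block-by-block.

A has Jordan form
J =
  [-2,  0,  0]
  [ 0, -1,  1]
  [ 0,  0, -1]
(up to reordering of blocks).

Per-block formulas:
  For a 2×2 Jordan block J_2(-1): exp(t · J_2(-1)) = e^(-1t)·(I + t·N), where N is the 2×2 nilpotent shift.
  For a 1×1 block at λ = -2: exp(t · [-2]) = [e^(-2t)].

After assembling e^{tJ} and conjugating by P, we get:

e^{tA} =
  [exp(-2*t), 0, 0]
  [6*t*exp(-t) + exp(-t) - exp(-2*t), -6*t*exp(-t) + exp(-t), -4*t*exp(-t)]
  [-9*t*exp(-t) - 3*exp(-t) + 3*exp(-2*t), 9*t*exp(-t), 6*t*exp(-t) + exp(-t)]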